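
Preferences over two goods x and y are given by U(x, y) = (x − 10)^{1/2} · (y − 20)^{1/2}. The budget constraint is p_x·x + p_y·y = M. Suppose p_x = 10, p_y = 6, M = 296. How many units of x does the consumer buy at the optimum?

Let x' = x−10, y' = y−20. MRS = y'/x' = p_x/p_y.
After buying the subsistence bundle (10, 20), a share 0.5 of the remaining income goes to x: x* = 10 + 0.5·(M − 10p_x − 20p_y)/p_x.
Discretionary income = 296 − 10·10 − 20·6 = 76; x* = 10 + 0.5·76/10 = 13.8.

x* = 13.8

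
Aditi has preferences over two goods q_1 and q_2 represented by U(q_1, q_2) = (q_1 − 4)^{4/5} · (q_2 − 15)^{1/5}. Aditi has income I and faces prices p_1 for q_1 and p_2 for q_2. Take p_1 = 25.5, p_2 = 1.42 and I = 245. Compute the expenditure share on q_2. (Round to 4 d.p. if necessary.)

Let q_1' = q_1−4, q_2' = q_2−15. MRS = 4·q_2'/q_1' = p_1/p_2.
After buying the subsistence bundle (4, 15), a share 0.8 of the remaining income goes to q_1: q_1* = 4 + 0.8·(I − 4p_1 − 15p_2)/p_1.
Discretionary income = 245 − 4·25.5 − 15·1.42 = 121.7; q_1* = 4 + 0.8·121.7/25.5 = 7.818; q_2* = 15 + 0.2·121.7/1.42 = 32.1408.
Expenditure on q_2: 1.42·32.1408 = 45.64; share = 0.1863.

share on q_2 = 0.1863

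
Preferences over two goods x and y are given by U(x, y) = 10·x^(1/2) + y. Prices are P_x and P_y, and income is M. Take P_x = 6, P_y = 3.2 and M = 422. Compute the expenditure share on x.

share on x = 0.1011

Solve: √x = 5·P_y/P_x, so x*(P_x,P_y) = (5·P_y/P_x)², and y* = (M − P_x·x*)/P_y.
Plugging in: x* = (5·3.2/6)² = 7.1111, y* = 118.5417.
Expenditure on x: 6·7.1111 = 42.6667; share = 0.1011.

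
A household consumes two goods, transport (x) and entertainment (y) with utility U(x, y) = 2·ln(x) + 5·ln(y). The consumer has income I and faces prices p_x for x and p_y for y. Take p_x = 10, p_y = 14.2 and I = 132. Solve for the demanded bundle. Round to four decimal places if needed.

x* = 3.7714, y* = 6.6398

The MRS is (2/5)·y/x. Set MRS = p_x/p_y.
So 2·p_y·y = 5·p_x·x; combined with the budget, a share 2/7 of income goes to x.
Demand: x*(p_x,p_y,I) = 2/7·I/p_x and y* = 5/7·I/p_y.
At p_x=10, p_y=14.2, I=132: x* = 2/7·132/10 = 3.7714, y* = 6.6398.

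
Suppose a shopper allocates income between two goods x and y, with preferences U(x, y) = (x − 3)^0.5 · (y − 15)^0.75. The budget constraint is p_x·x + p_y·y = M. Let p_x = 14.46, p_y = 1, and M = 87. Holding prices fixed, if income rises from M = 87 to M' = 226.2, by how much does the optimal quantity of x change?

After buying the subsistence bundle (3, 15), a share 0.4 of the remaining income goes to x: x* = 3 + 0.4·(M − 3p_x − 15p_y)/p_x.
Discretionary income = 87 − 3·14.46 − 15·1 = 28.62; x* = 3 + 0.4·28.62/14.46 = 3.7917.
At M' = 226.2: x* = 7.6423. Change: 7.6423 − 3.7917 = 3.8506.

Δx* = 3.8506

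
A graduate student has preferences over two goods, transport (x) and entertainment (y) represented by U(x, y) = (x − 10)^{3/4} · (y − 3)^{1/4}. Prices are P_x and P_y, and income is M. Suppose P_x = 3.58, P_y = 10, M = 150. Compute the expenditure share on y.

share on y = 0.3403

MRS = 3·(y−3)/(x−10). Tangency with P_x/P_y gives y−3 = (1/3)·(P_x/P_y)·(x−10).
Substituting into the budget: x* = 10 + 0.75·(M − 10·P_x − 3·P_y)/P_x, and y* = 3 + 0.25·(…)/P_y.
Discretionary income = 150 − 10·3.58 − 3·10 = 84.2; x* = 10 + 0.75·84.2/3.58 = 27.6397; y* = 3 + 0.25·84.2/10 = 5.105.
Expenditure on y: 10·5.105 = 51.05; share = 0.3403.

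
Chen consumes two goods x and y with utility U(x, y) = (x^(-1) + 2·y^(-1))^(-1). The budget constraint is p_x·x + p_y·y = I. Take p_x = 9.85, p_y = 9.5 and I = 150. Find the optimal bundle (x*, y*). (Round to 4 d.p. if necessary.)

With the ratio pinned down, the budget gives x* = I/(p_x + p_y·(y/x)) and y* = (y/x)·x*.
Numerically y/x = 1.440029, so x* = 150/(9.85 + 9.5·1.440029) = 6.3748 and y* = 1.440029·6.3748 = 9.1798.

x* = 6.3748, y* = 9.1798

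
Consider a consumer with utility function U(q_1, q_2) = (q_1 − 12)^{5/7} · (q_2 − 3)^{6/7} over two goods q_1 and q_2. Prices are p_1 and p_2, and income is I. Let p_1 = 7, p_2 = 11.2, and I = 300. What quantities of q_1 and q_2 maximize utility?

q_1* = 23.8442, q_2* = 11.8831

MRS = (5/6)·(q_2−3)/(q_1−12). Tangency with p_1/p_2 gives q_2−3 = (6/5)·(p_1/p_2)·(q_1−12).
After buying the subsistence bundle (12, 3), a share 5/11 of the remaining income goes to q_1: q_1* = 12 + 5/11·(I − 12p_1 − 3p_2)/p_1.
Discretionary income = 300 − 12·7 − 3·11.2 = 182.4; q_1* = 12 + 5/11·182.4/7 = 23.8442; q_2* = 3 + 6/11·182.4/11.2 = 11.8831.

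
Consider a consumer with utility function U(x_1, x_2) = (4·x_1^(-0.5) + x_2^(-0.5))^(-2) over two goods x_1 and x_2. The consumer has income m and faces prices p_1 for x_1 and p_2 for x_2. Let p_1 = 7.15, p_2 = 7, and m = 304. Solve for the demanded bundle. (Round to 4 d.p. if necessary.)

x_1* = 30.4991, x_2* = 12.2759

MU_x_1 ∝ 4·x_1^(-1.5), MU_x_2 ∝ x_2^(-1.5), so MRS = 4·(x_2/x_1)^(1.5) = p_1/p_2.
Hence x_2/x_1 = ((1/4)·p_1/p_2)^(1/(1.5)), i.e. raised to the 2/3 power.
Substitute x_2 = (x_2/x_1)·x_1 into the budget: x_1* = m/(p_1 + p_2·(x_2/x_1)).
Numerically x_2/x_1 = 0.402499, so x_1* = 304/(7.15 + 7·0.402499) = 30.4991 and x_2* = 0.402499·30.4991 = 12.2759.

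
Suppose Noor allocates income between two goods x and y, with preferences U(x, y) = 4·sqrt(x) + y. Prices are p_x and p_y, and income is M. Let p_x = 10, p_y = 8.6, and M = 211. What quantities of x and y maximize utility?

x* = 2.9584, y* = 21.0949

Set MRS = p_x/p_y: 2·x^(−1/2) = p_x/p_y.
Solve: √x = 2·p_y/p_x, so x*(p_x,p_y) = (2·p_y/p_x)², and y* = (M − p_x·x*)/p_y.
Plugging in: x* = (2·8.6/10)² = 2.9584, y* = 21.0949.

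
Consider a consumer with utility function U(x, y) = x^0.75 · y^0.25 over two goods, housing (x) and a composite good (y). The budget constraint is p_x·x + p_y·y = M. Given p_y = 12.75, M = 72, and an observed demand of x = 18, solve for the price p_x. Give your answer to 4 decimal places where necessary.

The MRS is 3·y/x. Set MRS = p_x/p_y.
Rearranging, p_y·y = (1/3)·p_x·x. Substituting into the budget gives p_x·x·(1 + (1/3)) = M.
Demand: x*(p_x,p_y,M) = 0.75·M/p_x and y* = 0.25·M/p_y.
Set x* = 18 in the demand function and solve for p_x: p_x = 3.

p_x = 3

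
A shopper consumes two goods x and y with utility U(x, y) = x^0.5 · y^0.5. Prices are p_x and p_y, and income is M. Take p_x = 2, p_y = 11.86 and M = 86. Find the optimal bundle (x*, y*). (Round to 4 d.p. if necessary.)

The MRS is y/x. Set MRS = p_x/p_y.
So 0.5·p_y·y = 0.5·p_x·x; combined with the budget, a share 0.5 of income goes to x.
Demand: x*(p_x,p_y,M) = 0.5·M/p_x and y* = 0.5·M/p_y.
At p_x=2, p_y=11.86, M=86: x* = 0.5·86/2 = 21.5, y* = 3.6256.

x* = 21.5, y* = 3.6256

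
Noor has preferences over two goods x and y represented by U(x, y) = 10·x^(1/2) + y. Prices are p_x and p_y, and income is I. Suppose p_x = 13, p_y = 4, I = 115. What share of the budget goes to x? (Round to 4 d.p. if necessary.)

Plugging in: x* = (5·4/13)² = 2.3669, y* = 21.0577.
Expenditure on x: 13·2.3669 = 30.7692; share = 0.2676.

share on x = 0.2676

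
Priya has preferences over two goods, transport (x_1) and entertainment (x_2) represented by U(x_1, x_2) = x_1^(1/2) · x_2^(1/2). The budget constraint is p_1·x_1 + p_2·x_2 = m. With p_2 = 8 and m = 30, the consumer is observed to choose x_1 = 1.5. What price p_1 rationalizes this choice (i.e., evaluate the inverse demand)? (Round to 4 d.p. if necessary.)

The MRS is x_2/x_1. Set MRS = p_1/p_2.
So 0.5·p_2·x_2 = 0.5·p_1·x_1; combined with the budget, a share 0.5 of income goes to x_1.
Demand: x_1*(p_1,p_2,m) = 0.5·m/p_1 and x_2* = 0.5·m/p_2.
Set x_1* = 1.5 in the demand function and solve for p_1: p_1 = 10.

p_1 = 10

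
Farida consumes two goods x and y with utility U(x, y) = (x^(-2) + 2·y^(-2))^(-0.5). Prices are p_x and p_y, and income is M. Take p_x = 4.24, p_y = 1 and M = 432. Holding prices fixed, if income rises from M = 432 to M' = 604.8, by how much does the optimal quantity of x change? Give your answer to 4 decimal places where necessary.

From the CES first-order condition, (1/2)·(y/x)^(3) = p_x/p_y.
Hence y/x = (2·p_x/p_y)^(1/(3)), i.e. raised to the 1/3 power.
Substitute y = (y/x)·x into the budget: x* = M/(p_x + p_y·(y/x)).
Numerically y/x = 2.039226, so x* = 432/(4.24 + 1·2.039226) = 68.7983.
At M' = 604.8: x* = 96.3176. Change: 96.3176 − 68.7983 = 27.5193.

Δx* = 27.5193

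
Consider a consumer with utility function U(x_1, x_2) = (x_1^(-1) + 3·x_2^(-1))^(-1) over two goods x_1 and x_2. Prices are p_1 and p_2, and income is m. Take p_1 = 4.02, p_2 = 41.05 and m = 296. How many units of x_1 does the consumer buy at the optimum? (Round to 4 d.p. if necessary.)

x_1* = 11.2676

MRS = MU_x_1/MU_x_2 = (1/3)·(x_2/x_1)^(2). Set equal to p_1/p_2.
Hence x_2/x_1 = (3·p_1/p_2)^(1/(2)), i.e. raised to the 0.5 power.
With the ratio pinned down, the budget gives x_1* = m/(p_1 + p_2·(x_2/x_1)) and x_2* = (x_2/x_1)·x_1*.
Numerically x_2/x_1 = 0.542022, so x_1* = 296/(4.02 + 41.05·0.542022) = 11.2676.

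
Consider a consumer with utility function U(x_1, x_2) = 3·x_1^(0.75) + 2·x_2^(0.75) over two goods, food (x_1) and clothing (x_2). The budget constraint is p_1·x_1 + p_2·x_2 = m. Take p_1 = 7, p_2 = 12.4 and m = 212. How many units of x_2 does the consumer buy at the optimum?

x_2* = 0.5867

From the CES first-order condition, (3/2)·(x_2/x_1)^(0.25) = p_1/p_2.
Hence x_2/x_1 = ((2/3)·p_1/p_2)^(1/(0.25)), i.e. raised to the 4 power.
With the ratio pinned down, the budget gives x_1* = m/(p_1 + p_2·(x_2/x_1)) and x_2* = (x_2/x_1)·x_1*.
Numerically x_2/x_1 = 0.02006, so x_1* = 212/(7 + 12.4·0.02006) = 29.2464 and x_2* = 0.02006·29.2464 = 0.5867.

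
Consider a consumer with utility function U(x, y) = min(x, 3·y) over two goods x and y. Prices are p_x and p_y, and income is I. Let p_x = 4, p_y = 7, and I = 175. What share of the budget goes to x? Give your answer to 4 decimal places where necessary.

Leontief preferences: the optimum is at the kink where x/3 = y/1, i.e. y = (1/3)·x.
Budget: p_x·x + p_y·(1/3)·x = I, so (3·p_x + p_y)·x = 3·I.
Demand: x*(p_x,p_y,I) = 3·I/(3·p_x + p_y), y* = I/(3·p_x + p_y).
Here 3·4 + 7 = 19, giving x* = 27.6316 and y* = 9.2105.
Expenditure on x: 4·27.6316 = 110.5263; share = 0.6316.

share on x = 0.6316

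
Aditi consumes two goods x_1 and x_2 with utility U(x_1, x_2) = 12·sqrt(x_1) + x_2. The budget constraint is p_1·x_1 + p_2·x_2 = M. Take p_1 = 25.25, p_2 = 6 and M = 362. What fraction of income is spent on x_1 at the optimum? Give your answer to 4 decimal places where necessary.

share on x_1 = 0.1418

Set MRS = p_1/p_2: 6·x_1^(−1/2) = p_1/p_2.
Solve: √x_1 = 6·p_2/p_1, so x_1*(p_1,p_2) = (6·p_2/p_1)², and x_2* = (M − p_1·x_1*)/p_2.
Plugging in: x_1* = (6·6/25.25)² = 2.0327, x_2* = 51.7789.
Expenditure on x_1: 25.25·2.0327 = 51.3267; share = 0.1418.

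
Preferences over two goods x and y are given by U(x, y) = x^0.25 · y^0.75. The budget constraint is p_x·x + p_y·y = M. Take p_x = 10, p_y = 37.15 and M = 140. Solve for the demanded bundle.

The MRS is (1/3)·y/x. Set MRS = p_x/p_y.
So 0.25·p_y·y = 0.75·p_x·x; combined with the budget, a share 0.25 of income goes to x.
Demand: x*(p_x,p_y,M) = 0.25·M/p_x and y* = 0.75·M/p_y.
At p_x=10, p_y=37.15, M=140: x* = 0.25·140/10 = 3.5, y* = 2.8264.

x* = 3.5, y* = 2.8264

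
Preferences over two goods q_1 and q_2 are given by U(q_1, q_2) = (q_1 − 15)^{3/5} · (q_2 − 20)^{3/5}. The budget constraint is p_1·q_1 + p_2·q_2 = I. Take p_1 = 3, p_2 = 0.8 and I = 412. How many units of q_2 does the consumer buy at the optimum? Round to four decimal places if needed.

Let q_1' = q_1−15, q_2' = q_2−20. MRS = q_2'/q_1' = p_1/p_2.
After buying the subsistence bundle (15, 20), a share 0.5 of the remaining income goes to q_1: q_1* = 15 + 0.5·(I − 15p_1 − 20p_2)/p_1.
Discretionary income = 412 − 15·3 − 20·0.8 = 351; q_2* = 20 + 0.5·351/0.8 = 239.375.

q_2* = 239.375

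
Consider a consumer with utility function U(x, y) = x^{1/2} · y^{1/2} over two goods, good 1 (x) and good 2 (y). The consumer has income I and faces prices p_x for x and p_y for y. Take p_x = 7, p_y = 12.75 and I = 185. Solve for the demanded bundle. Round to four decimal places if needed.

The MRS is y/x. Set MRS = p_x/p_y.
Rearranging, p_y·y = p_x·x. Substituting into the budget gives p_x·x·(1 + 1) = I.
Demand: x*(p_x,p_y,I) = 0.5·I/p_x and y* = 0.5·I/p_y.
At p_x=7, p_y=12.75, I=185: x* = 0.5·185/7 = 13.2143, y* = 7.2549.

x* = 13.2143, y* = 7.2549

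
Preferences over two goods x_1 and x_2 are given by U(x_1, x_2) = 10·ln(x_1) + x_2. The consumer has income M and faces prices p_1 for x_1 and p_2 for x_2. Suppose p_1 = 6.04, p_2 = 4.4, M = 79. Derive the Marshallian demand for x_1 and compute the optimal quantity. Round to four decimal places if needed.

x_1* = 7.2848

MU_x_1 = 10/x_1, MU_x_2 = 1. Tangency: 10/x_1 = p_1/p_2.
So x_1*(p_1,p_2) = 10·p_2/p_1, independent of income; and x_2* = (M − 10·p_2)/p_2.
At the given prices: x_1* = 10·4.4/6.04 = 7.2848.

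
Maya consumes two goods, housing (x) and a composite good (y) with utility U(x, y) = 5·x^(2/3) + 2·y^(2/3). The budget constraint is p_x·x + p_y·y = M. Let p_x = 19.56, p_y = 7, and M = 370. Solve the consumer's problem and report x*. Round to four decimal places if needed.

x* = 12.6132

From the CES first-order condition, (5/2)·(y/x)^(1/3) = p_x/p_y.
Solve for the ratio: y/x = [(2/5)·p_x/p_y]^(3).
Substitute y = (y/x)·x into the budget: x* = M/(p_x + p_y·(y/x)).
Numerically y/x = 1.396344, so x* = 370/(19.56 + 7·1.396344) = 12.6132.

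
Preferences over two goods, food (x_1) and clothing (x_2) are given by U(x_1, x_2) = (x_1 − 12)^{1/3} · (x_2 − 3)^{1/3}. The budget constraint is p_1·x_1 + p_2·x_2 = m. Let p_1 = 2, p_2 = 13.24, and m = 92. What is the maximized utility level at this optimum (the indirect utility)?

V = 1.9618

Substituting into the budget: x_1* = 12 + 0.5·(m − 12·p_1 − 3·p_2)/p_1, and x_2* = 3 + 0.5·(…)/p_2.
Discretionary income = 92 − 12·2 − 3·13.24 = 28.28; x_1* = 12 + 0.5·28.28/2 = 19.07; x_2* = 3 + 0.5·28.28/13.24 = 4.068.
Utility at the optimum: U(19.07, 4.068) = 1.9618.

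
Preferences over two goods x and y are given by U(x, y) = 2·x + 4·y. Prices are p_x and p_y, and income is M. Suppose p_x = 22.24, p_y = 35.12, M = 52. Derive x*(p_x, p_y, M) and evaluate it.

x* = 0

y gives more utility per dollar, so spend all income on y: y* = M/p_y, x* = 0.
Numerically: x* = 0, y* = 1.4806.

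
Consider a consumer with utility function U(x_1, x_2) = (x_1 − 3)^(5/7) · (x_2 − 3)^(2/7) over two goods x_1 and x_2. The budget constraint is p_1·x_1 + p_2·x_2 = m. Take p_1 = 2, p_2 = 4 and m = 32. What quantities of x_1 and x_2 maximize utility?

This is Cobb-Douglas in (x_1−3, x_2−3): tangency gives 5/7·p_2·(x_2−3) = 2/7·p_1·(x_1−3).
After buying the subsistence bundle (3, 3), a share 5/7 of the remaining income goes to x_1: x_1* = 3 + 5/7·(m − 3p_1 − 3p_2)/p_1.
Discretionary income = 32 − 3·2 − 3·4 = 14; x_1* = 3 + 5/7·14/2 = 8; x_2* = 3 + 2/7·14/4 = 4.

x_1* = 8, x_2* = 4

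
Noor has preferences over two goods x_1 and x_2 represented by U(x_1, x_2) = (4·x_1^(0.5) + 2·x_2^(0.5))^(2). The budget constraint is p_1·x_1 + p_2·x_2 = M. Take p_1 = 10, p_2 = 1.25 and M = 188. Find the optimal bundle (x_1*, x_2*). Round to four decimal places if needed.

x_1* = 6.2667, x_2* = 100.2667

From the CES first-order condition, 2·(x_2/x_1)^(0.5) = p_1/p_2.
Hence x_2/x_1 = ((1/2)·p_1/p_2)^(1/(0.5)), i.e. raised to the 2 power.
With the ratio pinned down, the budget gives x_1* = M/(p_1 + p_2·(x_2/x_1)) and x_2* = (x_2/x_1)·x_1*.
Numerically x_2/x_1 = 16, so x_1* = 188/(10 + 1.25·16) = 6.2667 and x_2* = 16·6.2667 = 100.2667.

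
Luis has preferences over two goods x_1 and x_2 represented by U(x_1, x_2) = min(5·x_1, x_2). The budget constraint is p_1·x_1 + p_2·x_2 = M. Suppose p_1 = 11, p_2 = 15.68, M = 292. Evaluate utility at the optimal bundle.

Leontief preferences: the optimum is at the kink where x_1/1 = x_2/5, i.e. x_2 = 5·x_1.
Budget: p_1·x_1 + p_2·5·x_1 = M, so (p_1 + 5·p_2)·x_1 = M.
Demand: x_1*(p_1,p_2,M) = M/(p_1 + 5·p_2), x_2* = 5·M/(p_1 + 5·p_2).
Here 11 + 5·15.68 = 89.4, giving x_1* = 3.2662 and x_2* = 16.3311.
Utility at the optimum: U(3.2662, 16.3311) = 16.3311.

V = 16.3311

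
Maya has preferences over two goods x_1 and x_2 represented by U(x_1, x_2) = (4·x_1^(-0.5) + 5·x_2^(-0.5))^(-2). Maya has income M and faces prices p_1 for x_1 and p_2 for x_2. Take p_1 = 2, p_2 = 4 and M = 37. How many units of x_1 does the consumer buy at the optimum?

MU_x_1 ∝ 4·x_1^(-1.5), MU_x_2 ∝ 5·x_2^(-1.5), so MRS = (4/5)·(x_2/x_1)^(1.5) = p_1/p_2.
Hence x_2/x_1 = ((5/4)·p_1/p_2)^(1/(1.5)), i.e. raised to the 2/3 power.
Substitute x_2 = (x_2/x_1)·x_1 into the budget: x_1* = M/(p_1 + p_2·(x_2/x_1)).
Numerically x_2/x_1 = 0.731004, so x_1* = 37/(2 + 4·0.731004) = 7.5142.

x_1* = 7.5142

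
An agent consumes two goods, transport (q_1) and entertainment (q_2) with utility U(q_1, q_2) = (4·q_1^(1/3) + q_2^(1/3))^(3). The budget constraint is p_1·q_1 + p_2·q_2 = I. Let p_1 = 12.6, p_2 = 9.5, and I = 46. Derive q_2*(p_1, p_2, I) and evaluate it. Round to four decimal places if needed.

q_2* = 0.6093

With the ratio pinned down, the budget gives q_1* = I/(p_1 + p_2·(q_2/q_1)) and q_2* = (q_2/q_1)·q_1*.
Numerically q_2/q_1 = 0.190933, so q_1* = 46/(12.6 + 9.5·0.190933) = 3.1914 and q_2* = 0.190933·3.1914 = 0.6093.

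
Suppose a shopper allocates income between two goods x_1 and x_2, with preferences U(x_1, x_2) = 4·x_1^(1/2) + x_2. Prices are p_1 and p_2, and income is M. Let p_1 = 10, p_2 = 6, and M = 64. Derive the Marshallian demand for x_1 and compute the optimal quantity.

MU_x_1 = 2/√x_1, MU_x_2 = 1. Tangency: 2/√x_1 = p_1/p_2.
Thus x_1* = (2·p_2/p_1)² — independent of M — with the rest of income spent on x_2.
Plugging in: x_1* = (2·6/10)² = 1.44.

x_1* = 1.44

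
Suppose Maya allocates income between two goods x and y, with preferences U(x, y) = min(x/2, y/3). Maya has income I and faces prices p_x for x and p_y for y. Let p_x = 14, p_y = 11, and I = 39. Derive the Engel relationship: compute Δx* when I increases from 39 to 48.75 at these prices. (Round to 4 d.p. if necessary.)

Δx* = 0.3197

Leontief preferences: the optimum is at the kink where x/2 = y/3, i.e. y = (3/2)·x.
Budget: p_x·x + p_y·(3/2)·x = I, so (2·p_x + 3·p_y)·x = 2·I.
Demand: x*(p_x,p_y,I) = 2·I/(2·p_x + 3·p_y), y* = 3·I/(2·p_x + 3·p_y).
Here 2·14 + 3·11 = 61, giving x* = 1.2787.
At I' = 48.75: x* = 1.5984. Change: 1.5984 − 1.2787 = 0.3197.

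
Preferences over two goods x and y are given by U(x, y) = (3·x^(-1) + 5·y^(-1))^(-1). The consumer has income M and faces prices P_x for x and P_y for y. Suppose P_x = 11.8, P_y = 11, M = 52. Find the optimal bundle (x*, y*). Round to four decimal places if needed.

From the CES first-order condition, (3/5)·(y/x)^(2) = P_x/P_y.
Hence y/x = ((5/3)·P_x/P_y)^(1/(2)), i.e. raised to the 0.5 power.
With the ratio pinned down, the budget gives x* = M/(P_x + P_y·(y/x)) and y* = (y/x)·x*.
Numerically y/x = 1.337116, so x* = 52/(11.8 + 11·1.337116) = 1.9617 and y* = 1.337116·1.9617 = 2.623.

x* = 1.9617, y* = 2.623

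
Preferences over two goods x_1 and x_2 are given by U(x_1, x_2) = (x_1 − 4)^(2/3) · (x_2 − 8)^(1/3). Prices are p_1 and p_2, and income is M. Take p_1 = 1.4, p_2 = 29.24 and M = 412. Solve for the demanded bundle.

MRS = 2·(x_2−8)/(x_1−4). Tangency with p_1/p_2 gives x_2−8 = (1/2)·(p_1/p_2)·(x_1−4).
Substituting into the budget: x_1* = 4 + 2/3·(M − 4·p_1 − 8·p_2)/p_1, and x_2* = 8 + 1/3·(…)/p_2.
Discretionary income = 412 − 4·1.4 − 8·29.24 = 172.48; x_1* = 4 + 2/3·172.48/1.4 = 86.1333; x_2* = 8 + 1/3·172.48/29.24 = 9.9663.

x_1* = 86.1333, x_2* = 9.9663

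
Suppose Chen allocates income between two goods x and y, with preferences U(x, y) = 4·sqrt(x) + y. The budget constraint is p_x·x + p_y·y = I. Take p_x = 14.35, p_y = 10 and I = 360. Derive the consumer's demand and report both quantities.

x* = 1.9425, y* = 33.2125

Thus x* = (2·p_y/p_x)² — independent of I — with the rest of income spent on y.
Plugging in: x* = (2·10/14.35)² = 1.9425, y* = 33.2125.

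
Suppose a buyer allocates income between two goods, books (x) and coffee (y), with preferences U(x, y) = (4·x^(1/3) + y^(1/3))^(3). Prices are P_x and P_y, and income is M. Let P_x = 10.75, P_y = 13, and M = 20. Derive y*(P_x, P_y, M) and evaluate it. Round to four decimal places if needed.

y* = 0.157

MRS = MU_x/MU_y = 4·(y/x)^(2/3). Set equal to P_x/P_y.
Solve for the ratio: y/x = [(1/4)·P_x/P_y]^(1.5).
With the ratio pinned down, the budget gives x* = M/(P_x + P_y·(y/x)) and y* = (y/x)·x*.
Numerically y/x = 0.093996, so x* = 20/(10.75 + 13·0.093996) = 1.6706 and y* = 0.093996·1.6706 = 0.157.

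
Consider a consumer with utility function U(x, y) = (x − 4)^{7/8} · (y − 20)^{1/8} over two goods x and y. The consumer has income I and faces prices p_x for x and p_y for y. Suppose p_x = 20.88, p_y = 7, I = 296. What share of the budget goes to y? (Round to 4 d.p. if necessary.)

share on y = 0.5036

MRS = 7·(y−20)/(x−4). Tangency with p_x/p_y gives y−20 = (1/7)·(p_x/p_y)·(x−4).
After buying the subsistence bundle (4, 20), a share 0.875 of the remaining income goes to x: x* = 4 + 0.875·(I − 4p_x − 20p_y)/p_x.
Discretionary income = 296 − 4·20.88 − 20·7 = 72.48; x* = 4 + 0.875·72.48/20.88 = 7.0374; y* = 20 + 0.125·72.48/7 = 21.2943.
Expenditure on y: 7·21.2943 = 149.06; share = 0.5036.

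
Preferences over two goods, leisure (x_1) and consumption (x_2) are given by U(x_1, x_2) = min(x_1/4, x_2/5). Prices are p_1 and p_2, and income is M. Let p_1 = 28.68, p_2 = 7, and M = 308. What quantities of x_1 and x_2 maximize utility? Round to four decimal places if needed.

With perfect complements, no substitution: consume in ratio x_1:x_2 = 4:5.
Budget: p_1·x_1 + p_2·(5/4)·x_1 = M, so (4·p_1 + 5·p_2)·x_1 = 4·M.
Demand: x_1*(p_1,p_2,M) = 4·M/(4·p_1 + 5·p_2), x_2* = 5·M/(4·p_1 + 5·p_2).
Here 4·28.68 + 5·7 = 149.72, giving x_1* = 8.2287 and x_2* = 10.2859.

x_1* = 8.2287, x_2* = 10.2859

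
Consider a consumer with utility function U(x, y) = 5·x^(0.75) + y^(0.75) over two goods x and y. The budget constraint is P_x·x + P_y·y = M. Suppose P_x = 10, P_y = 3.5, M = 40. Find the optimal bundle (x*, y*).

x* = 3.8561, y* = 0.4111

MRS = MU_x/MU_y = 5·(y/x)^(0.25). Set equal to P_x/P_y.
Solve for the ratio: y/x = [(1/5)·P_x/P_y]^(4).
With the ratio pinned down, the budget gives x* = M/(P_x + P_y·(y/x)) and y* = (y/x)·x*.
Numerically y/x = 0.106622, so x* = 40/(10 + 3.5·0.106622) = 3.8561 and y* = 0.106622·3.8561 = 0.4111.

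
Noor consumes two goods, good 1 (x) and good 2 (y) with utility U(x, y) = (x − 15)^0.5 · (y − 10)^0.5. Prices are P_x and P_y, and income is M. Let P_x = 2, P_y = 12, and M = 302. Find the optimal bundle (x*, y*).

x* = 53, y* = 16.3333

MRS = (y−10)/(x−15). Tangency with P_x/P_y gives y−10 = (P_x/P_y)·(x−15).
After buying the subsistence bundle (15, 10), a share 0.5 of the remaining income goes to x: x* = 15 + 0.5·(M − 15P_x − 10P_y)/P_x.
Discretionary income = 302 − 15·2 − 10·12 = 152; x* = 15 + 0.5·152/2 = 53; y* = 10 + 0.5·152/12 = 16.3333.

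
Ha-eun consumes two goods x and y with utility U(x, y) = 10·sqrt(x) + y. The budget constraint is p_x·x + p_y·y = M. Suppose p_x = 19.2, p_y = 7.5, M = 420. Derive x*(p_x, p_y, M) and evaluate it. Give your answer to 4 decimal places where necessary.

MU_x = 5/√x, MU_y = 1. Tangency: 5/√x = p_x/p_y.
Solve: √x = 5·p_y/p_x, so x*(p_x,p_y) = (5·p_y/p_x)², and y* = (M − p_x·x*)/p_y.
Plugging in: x* = (5·7.5/19.2)² = 3.8147.

x* = 3.8147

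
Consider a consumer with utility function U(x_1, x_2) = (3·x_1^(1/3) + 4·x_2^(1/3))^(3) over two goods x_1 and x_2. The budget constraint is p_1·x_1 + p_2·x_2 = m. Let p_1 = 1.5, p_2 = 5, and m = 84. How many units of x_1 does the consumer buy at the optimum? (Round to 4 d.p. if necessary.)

From the CES first-order condition, (3/4)·(x_2/x_1)^(2/3) = p_1/p_2.
Solve for the ratio: x_2/x_1 = [(4/3)·p_1/p_2]^(1.5).
Substitute x_2 = (x_2/x_1)·x_1 into the budget: x_1* = m/(p_1 + p_2·(x_2/x_1)).
Numerically x_2/x_1 = 0.252982, so x_1* = 84/(1.5 + 5·0.252982) = 30.3807.

x_1* = 30.3807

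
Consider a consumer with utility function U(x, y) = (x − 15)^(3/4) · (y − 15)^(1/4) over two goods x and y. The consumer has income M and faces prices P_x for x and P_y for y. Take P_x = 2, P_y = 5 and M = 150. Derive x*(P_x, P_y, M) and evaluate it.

x* = 31.875

Substituting into the budget: x* = 15 + 0.75·(M − 15·P_x − 15·P_y)/P_x, and y* = 15 + 0.25·(…)/P_y.
Discretionary income = 150 − 15·2 − 15·5 = 45; x* = 15 + 0.75·45/2 = 31.875.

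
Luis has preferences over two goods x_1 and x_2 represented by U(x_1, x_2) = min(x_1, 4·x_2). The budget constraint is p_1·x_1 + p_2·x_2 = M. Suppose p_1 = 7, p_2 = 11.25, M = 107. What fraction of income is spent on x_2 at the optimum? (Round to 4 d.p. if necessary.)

share on x_2 = 0.2866

With perfect complements, no substitution: consume in ratio x_1:x_2 = 4:1.
Budget: p_1·x_1 + p_2·(1/4)·x_1 = M, so (4·p_1 + p_2)·x_1 = 4·M.
Demand: x_1*(p_1,p_2,M) = 4·M/(4·p_1 + p_2), x_2* = M/(4·p_1 + p_2).
Here 4·7 + 11.25 = 39.25, giving x_1* = 10.9045 and x_2* = 2.7261.
Expenditure on x_2: 11.25·2.7261 = 30.6688; share = 0.2866.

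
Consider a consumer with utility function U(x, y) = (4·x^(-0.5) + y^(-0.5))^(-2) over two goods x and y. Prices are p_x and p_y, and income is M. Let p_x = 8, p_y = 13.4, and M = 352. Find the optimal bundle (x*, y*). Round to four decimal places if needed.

x* = 29.9055, y* = 8.4146

MU_x ∝ 4·x^(-1.5), MU_y ∝ y^(-1.5), so MRS = 4·(y/x)^(1.5) = p_x/p_y.
Hence y/x = ((1/4)·p_x/p_y)^(1/(1.5)), i.e. raised to the 2/3 power.
With the ratio pinned down, the budget gives x* = M/(p_x + p_y·(y/x)) and y* = (y/x)·x*.
Numerically y/x = 0.281374, so x* = 352/(8 + 13.4·0.281374) = 29.9055 and y* = 0.281374·29.9055 = 8.4146.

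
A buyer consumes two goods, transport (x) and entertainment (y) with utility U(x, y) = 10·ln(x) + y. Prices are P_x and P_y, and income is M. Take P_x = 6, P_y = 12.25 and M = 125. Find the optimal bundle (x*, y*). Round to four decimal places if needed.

MU_x = 10/x, MU_y = 1. Tangency: 10/x = P_x/P_y.
So x*(P_x,P_y) = 10·P_y/P_x, independent of income; and y* = (M − 10·P_y)/P_y.
At the given prices: x* = 10·12.25/6 = 20.4167, and y* = 0.2041.

x* = 20.4167, y* = 0.2041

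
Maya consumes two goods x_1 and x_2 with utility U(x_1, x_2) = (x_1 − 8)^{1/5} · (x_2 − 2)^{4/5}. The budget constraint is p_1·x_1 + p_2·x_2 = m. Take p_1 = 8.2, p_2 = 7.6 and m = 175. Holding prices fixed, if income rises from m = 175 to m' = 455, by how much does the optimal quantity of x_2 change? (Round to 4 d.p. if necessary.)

Δx_2* = 29.4737

MRS = (1/4)·(x_2−2)/(x_1−8). Tangency with p_1/p_2 gives x_2−2 = 4·(p_1/p_2)·(x_1−8).
After buying the subsistence bundle (8, 2), a share 0.2 of the remaining income goes to x_1: x_1* = 8 + 0.2·(m − 8p_1 − 2p_2)/p_1.
Discretionary income = 175 − 8·8.2 − 2·7.6 = 94.2; x_2* = 2 + 0.8·94.2/7.6 = 11.9158.
At m' = 455: x_2* = 41.3895. Change: 41.3895 − 11.9158 = 29.4737.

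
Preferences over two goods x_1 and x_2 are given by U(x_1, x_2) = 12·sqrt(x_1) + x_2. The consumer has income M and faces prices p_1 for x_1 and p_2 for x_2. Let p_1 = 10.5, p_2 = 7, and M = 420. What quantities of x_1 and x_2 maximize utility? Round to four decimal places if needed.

x_1* = 16, x_2* = 36

Thus x_1* = (6·p_2/p_1)² — independent of M — with the rest of income spent on x_2.
Plugging in: x_1* = (6·7/10.5)² = 16, x_2* = 36.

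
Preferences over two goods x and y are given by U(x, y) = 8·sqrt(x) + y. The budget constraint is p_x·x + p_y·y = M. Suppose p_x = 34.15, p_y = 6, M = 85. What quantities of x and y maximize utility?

Set MRS = p_x/p_y: 4·x^(−1/2) = p_x/p_y.
Solve: √x = 4·p_y/p_x, so x*(p_x,p_y) = (4·p_y/p_x)², and y* = (M − p_x·x*)/p_y.
Plugging in: x* = (4·6/34.15)² = 0.4939, y* = 11.3555.

x* = 0.4939, y* = 11.3555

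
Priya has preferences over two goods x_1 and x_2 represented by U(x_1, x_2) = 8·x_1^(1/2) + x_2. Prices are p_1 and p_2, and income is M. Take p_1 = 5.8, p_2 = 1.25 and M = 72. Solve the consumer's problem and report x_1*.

x_1* = 0.7432

MU_x_1 = 4/√x_1, MU_x_2 = 1. Tangency: 4/√x_1 = p_1/p_2.
Solve: √x_1 = 4·p_2/p_1, so x_1*(p_1,p_2) = (4·p_2/p_1)², and x_2* = (M − p_1·x_1*)/p_2.
Plugging in: x_1* = (4·1.25/5.8)² = 0.7432.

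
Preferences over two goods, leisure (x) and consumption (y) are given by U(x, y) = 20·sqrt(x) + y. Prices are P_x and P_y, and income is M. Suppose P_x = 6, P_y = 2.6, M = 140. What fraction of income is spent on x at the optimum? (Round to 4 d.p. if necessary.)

Thus x* = (10·P_y/P_x)² — independent of M — with the rest of income spent on y.
Plugging in: x* = (10·2.6/6)² = 18.7778, y* = 10.5128.
Expenditure on x: 6·18.7778 = 112.6667; share = 0.8048.

share on x = 0.8048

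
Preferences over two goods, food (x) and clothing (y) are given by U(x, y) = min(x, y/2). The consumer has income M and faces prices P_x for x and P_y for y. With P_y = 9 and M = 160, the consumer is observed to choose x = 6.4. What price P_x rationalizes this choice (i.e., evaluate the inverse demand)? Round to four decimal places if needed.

With perfect complements, no substitution: consume in ratio x:y = 1:2.
Budget: P_x·x + P_y·2·x = M, so (P_x + 2·P_y)·x = M.
Demand: x*(P_x,P_y,M) = M/(P_x + 2·P_y), y* = 2·M/(P_x + 2·P_y).
Set x* = 6.4 in the demand function and solve for P_x: P_x = 7.

P_x = 7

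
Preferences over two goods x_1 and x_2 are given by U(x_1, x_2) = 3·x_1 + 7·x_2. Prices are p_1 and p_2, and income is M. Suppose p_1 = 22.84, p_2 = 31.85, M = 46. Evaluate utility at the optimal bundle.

Perfect substitutes: compare marginal utility per dollar. 3/p_1 vs 7/p_2 → 0.1313 vs 0.2198.
x_2 gives more utility per dollar, so spend all income on x_2: x_2* = M/p_2, x_1* = 0.
Numerically: x_1* = 0, x_2* = 1.4443.
Utility at the optimum: U(0, 1.4443) = 10.1099.

V = 10.1099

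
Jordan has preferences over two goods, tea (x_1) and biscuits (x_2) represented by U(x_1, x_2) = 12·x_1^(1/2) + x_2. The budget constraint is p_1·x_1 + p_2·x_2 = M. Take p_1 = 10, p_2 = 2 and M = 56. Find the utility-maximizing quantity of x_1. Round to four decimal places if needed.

Set MRS = p_1/p_2: 6·x_1^(−1/2) = p_1/p_2.
Thus x_1* = (6·p_2/p_1)² — independent of M — with the rest of income spent on x_2.
Plugging in: x_1* = (6·2/10)² = 1.44.

x_1* = 1.44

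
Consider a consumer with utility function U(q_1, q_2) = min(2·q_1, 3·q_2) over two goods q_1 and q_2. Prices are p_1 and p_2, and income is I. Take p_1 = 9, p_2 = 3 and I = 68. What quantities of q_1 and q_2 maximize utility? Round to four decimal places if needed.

q_1* = 6.1818, q_2* = 4.1212

Leontief preferences: the optimum is at the kink where q_1/3 = q_2/2, i.e. q_2 = (2/3)·q_1.
Budget: p_1·q_1 + p_2·(2/3)·q_1 = I, so (3·p_1 + 2·p_2)·q_1 = 3·I.
Demand: q_1*(p_1,p_2,I) = 3·I/(3·p_1 + 2·p_2), q_2* = 2·I/(3·p_1 + 2·p_2).
Here 3·9 + 2·3 = 33, giving q_1* = 6.1818 and q_2* = 4.1212.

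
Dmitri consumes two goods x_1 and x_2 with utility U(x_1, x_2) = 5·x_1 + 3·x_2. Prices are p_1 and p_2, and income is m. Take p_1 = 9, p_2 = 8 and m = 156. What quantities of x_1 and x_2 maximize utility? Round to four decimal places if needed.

x_1* = 17.3333, x_2* = 0

Linear utility — the consumer picks whichever good has higher MU/price: 5/9 = 0.5556 vs 3/8 = 0.375.
x_1 gives more utility per dollar, so spend all income on x_1: x_1* = m/p_1, x_2* = 0.
Numerically: x_1* = 17.3333, x_2* = 0.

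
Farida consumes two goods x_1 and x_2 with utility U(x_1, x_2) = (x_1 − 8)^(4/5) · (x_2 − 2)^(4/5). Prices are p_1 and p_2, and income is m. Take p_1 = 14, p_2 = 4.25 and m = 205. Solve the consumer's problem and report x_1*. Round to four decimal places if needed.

x_1* = 11.0179

MRS = (x_2−2)/(x_1−8). Tangency with p_1/p_2 gives x_2−2 = (p_1/p_2)·(x_1−8).
Substituting into the budget: x_1* = 8 + 0.5·(m − 8·p_1 − 2·p_2)/p_1, and x_2* = 2 + 0.5·(…)/p_2.
Discretionary income = 205 − 8·14 − 2·4.25 = 84.5; x_1* = 8 + 0.5·84.5/14 = 11.0179.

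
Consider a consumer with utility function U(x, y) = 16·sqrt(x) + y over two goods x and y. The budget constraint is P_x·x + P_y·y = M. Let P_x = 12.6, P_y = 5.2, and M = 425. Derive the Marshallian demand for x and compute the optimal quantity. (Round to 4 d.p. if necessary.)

x* = 10.9005

Utility is quasi-linear in y; the FOC for x is 8/√x = P_x/P_y.
Thus x* = (8·P_y/P_x)² — independent of M — with the rest of income spent on y.
Plugging in: x* = (8·5.2/12.6)² = 10.9005.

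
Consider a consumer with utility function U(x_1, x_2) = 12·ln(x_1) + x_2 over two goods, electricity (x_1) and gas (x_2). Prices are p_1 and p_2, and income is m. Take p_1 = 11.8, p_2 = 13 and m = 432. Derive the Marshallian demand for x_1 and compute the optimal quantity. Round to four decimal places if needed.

Set MRS = p_1/p_2: (12/x_1)/1 = p_1/p_2.
So x_1*(p_1,p_2) = 12·p_2/p_1, independent of income; and x_2* = (m − 12·p_2)/p_2.
At the given prices: x_1* = 12·13/11.8 = 13.2203.

x_1* = 13.2203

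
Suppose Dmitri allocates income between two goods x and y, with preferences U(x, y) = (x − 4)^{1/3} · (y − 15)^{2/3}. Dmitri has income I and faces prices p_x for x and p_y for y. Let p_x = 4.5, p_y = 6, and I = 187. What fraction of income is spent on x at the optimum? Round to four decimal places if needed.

share on x = 0.2371

MRS = (1/2)·(y−15)/(x−4). Tangency with p_x/p_y gives y−15 = 2·(p_x/p_y)·(x−4).
After buying the subsistence bundle (4, 15), a share 1/3 of the remaining income goes to x: x* = 4 + 1/3·(I − 4p_x − 15p_y)/p_x.
Discretionary income = 187 − 4·4.5 − 15·6 = 79; x* = 4 + 1/3·79/4.5 = 9.8519; y* = 15 + 2/3·79/6 = 23.7778.
Expenditure on x: 4.5·9.8519 = 44.3333; share = 0.2371.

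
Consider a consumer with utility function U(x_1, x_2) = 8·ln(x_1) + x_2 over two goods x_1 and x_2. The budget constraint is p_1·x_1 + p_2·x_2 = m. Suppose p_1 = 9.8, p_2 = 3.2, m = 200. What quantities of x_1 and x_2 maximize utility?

Set MRS = p_1/p_2: (8/x_1)/1 = p_1/p_2.
So x_1*(p_1,p_2) = 8·p_2/p_1, independent of income; and x_2* = (m − 8·p_2)/p_2.
At the given prices: x_1* = 8·3.2/9.8 = 2.6122, and x_2* = 54.5.

x_1* = 2.6122, x_2* = 54.5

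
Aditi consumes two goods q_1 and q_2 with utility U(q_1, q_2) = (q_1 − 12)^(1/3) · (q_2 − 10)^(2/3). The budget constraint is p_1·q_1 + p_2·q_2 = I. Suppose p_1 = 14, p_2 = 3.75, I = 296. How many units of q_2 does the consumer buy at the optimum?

Let q_1' = q_1−12, q_2' = q_2−10. MRS = (1/2)·q_2'/q_1' = p_1/p_2.
Substituting into the budget: q_1* = 12 + 1/3·(I − 12·p_1 − 10·p_2)/p_1, and q_2* = 10 + 2/3·(…)/p_2.
Discretionary income = 296 − 12·14 − 10·3.75 = 90.5; q_2* = 10 + 2/3·90.5/3.75 = 26.0889.

q_2* = 26.0889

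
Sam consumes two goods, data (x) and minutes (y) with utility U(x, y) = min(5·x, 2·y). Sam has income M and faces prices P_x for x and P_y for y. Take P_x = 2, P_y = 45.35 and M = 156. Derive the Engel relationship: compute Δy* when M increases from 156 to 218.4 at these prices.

Demand: x*(P_x,P_y,M) = 2·M/(2·P_x + 5·P_y), y* = 5·M/(2·P_x + 5·P_y).
Here 2·2 + 5·45.35 = 230.75, giving y* = 3.3803.
At M' = 218.4: y* = 4.7324. Change: 4.7324 − 3.3803 = 1.3521.

Δy* = 1.3521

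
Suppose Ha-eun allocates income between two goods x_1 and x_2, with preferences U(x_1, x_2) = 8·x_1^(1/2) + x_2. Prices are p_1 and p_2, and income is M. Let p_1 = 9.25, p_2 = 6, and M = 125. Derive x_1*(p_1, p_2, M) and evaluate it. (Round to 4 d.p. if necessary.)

x_1* = 6.7319

Utility is quasi-linear in x_2; the FOC for x_1 is 4/√x_1 = p_1/p_2.
Thus x_1* = (4·p_2/p_1)² — independent of M — with the rest of income spent on x_2.
Plugging in: x_1* = (4·6/9.25)² = 6.7319.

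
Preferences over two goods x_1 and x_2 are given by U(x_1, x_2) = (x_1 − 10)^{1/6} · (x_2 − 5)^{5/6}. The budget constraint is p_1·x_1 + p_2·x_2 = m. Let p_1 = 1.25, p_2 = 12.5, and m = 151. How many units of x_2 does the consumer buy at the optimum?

x_2* = 10.0667

MRS = (1/5)·(x_2−5)/(x_1−10). Tangency with p_1/p_2 gives x_2−5 = 5·(p_1/p_2)·(x_1−10).
Substituting into the budget: x_1* = 10 + 1/6·(m − 10·p_1 − 5·p_2)/p_1, and x_2* = 5 + 5/6·(…)/p_2.
Discretionary income = 151 − 10·1.25 − 5·12.5 = 76; x_2* = 5 + 5/6·76/12.5 = 10.0667.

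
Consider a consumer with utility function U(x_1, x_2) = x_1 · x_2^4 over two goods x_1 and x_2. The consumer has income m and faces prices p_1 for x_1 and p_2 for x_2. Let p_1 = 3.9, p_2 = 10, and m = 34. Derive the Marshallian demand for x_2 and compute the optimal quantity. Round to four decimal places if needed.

Demand: x_1*(p_1,p_2,m) = 0.2·m/p_1 and x_2* = 0.8·m/p_2.
At p_1=3.9, p_2=10, m=34: x_2* = 0.8·34/10 = 2.72.

x_2* = 2.72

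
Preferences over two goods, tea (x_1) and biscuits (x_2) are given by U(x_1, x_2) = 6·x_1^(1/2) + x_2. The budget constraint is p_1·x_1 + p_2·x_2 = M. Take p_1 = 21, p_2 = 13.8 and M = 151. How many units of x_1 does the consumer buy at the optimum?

Set MRS = p_1/p_2: 3·x_1^(−1/2) = p_1/p_2.
Solve: √x_1 = 3·p_2/p_1, so x_1*(p_1,p_2) = (3·p_2/p_1)², and x_2* = (M − p_1·x_1*)/p_2.
Plugging in: x_1* = (3·13.8/21)² = 3.8865.

x_1* = 3.8865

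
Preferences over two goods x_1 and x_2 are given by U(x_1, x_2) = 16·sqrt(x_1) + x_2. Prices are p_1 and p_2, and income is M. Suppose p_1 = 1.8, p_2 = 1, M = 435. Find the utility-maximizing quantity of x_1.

x_1* = 19.7531

Set MRS = p_1/p_2: 8·x_1^(−1/2) = p_1/p_2.
Thus x_1* = (8·p_2/p_1)² — independent of M — with the rest of income spent on x_2.
Plugging in: x_1* = (8·1/1.8)² = 19.7531.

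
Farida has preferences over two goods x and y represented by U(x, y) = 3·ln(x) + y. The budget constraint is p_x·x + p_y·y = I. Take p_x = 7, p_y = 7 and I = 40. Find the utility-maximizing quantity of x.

x* = 3

At the given prices: x* = 3·7/7 = 3.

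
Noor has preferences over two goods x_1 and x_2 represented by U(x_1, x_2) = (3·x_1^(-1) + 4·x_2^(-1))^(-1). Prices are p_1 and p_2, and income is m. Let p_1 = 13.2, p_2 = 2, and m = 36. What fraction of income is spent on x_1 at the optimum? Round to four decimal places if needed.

From the CES first-order condition, (3/4)·(x_2/x_1)^(2) = p_1/p_2.
Hence x_2/x_1 = ((4/3)·p_1/p_2)^(1/(2)), i.e. raised to the 0.5 power.
With the ratio pinned down, the budget gives x_1* = m/(p_1 + p_2·(x_2/x_1)) and x_2* = (x_2/x_1)·x_1*.
Numerically x_2/x_1 = 2.966479, so x_1* = 36/(13.2 + 2·2.966479) = 1.8816 and x_2* = 2.966479·1.8816 = 5.5816.
Expenditure on x_1: 13.2·1.8816 = 24.8367; share = 0.6899.

share on x_1 = 0.6899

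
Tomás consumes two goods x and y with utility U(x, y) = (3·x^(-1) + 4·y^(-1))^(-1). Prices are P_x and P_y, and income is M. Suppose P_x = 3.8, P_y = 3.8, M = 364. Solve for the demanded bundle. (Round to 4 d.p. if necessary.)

x* = 44.456, y* = 51.3334

MRS = MU_x/MU_y = (3/4)·(y/x)^(2). Set equal to P_x/P_y.
Solve for the ratio: y/x = [(4/3)·P_x/P_y]^(0.5).
Substitute y = (y/x)·x into the budget: x* = M/(P_x + P_y·(y/x)).
Numerically y/x = 1.154701, so x* = 364/(3.8 + 3.8·1.154701) = 44.456 and y* = 1.154701·44.456 = 51.3334.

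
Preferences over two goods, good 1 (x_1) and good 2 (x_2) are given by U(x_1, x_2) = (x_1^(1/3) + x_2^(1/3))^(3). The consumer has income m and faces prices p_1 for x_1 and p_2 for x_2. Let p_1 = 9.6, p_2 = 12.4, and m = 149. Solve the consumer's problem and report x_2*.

x_2* = 5.6242

From the CES first-order condition, (x_2/x_1)^(2/3) = p_1/p_2.
Hence x_2/x_1 = (p_1/p_2)^(1/(2/3)), i.e. raised to the 1.5 power.
With the ratio pinned down, the budget gives x_1* = m/(p_1 + p_2·(x_2/x_1)) and x_2* = (x_2/x_1)·x_1*.
Numerically x_2/x_1 = 0.6812, so x_1* = 149/(9.6 + 12.4·0.6812) = 8.2563 and x_2* = 0.6812·8.2563 = 5.6242.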